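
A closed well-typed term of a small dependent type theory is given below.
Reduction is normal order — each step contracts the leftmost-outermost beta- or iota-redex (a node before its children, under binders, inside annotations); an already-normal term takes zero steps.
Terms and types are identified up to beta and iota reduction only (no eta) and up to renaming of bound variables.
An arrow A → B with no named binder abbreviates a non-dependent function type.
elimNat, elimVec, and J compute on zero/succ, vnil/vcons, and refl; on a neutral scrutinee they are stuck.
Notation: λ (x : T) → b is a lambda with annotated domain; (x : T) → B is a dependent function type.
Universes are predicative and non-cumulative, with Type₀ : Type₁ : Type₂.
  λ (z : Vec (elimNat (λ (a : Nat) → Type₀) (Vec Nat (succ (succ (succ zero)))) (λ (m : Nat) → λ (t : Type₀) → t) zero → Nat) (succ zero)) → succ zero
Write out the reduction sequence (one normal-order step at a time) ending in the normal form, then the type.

reduction (normal order):
  λ (z : Vec (elimNat (λ (a : Nat) → Type₀) (Vec Nat (succ (succ (succ zero)))) (λ (m : Nat) → λ (t : Type₀) → t) zero → Nat) (succ zero)) → succ zero
  ~> λ (z : Vec (Vec Nat (succ (succ (succ zero))) → Nat) (succ zero)) → succ zero
inferred type:
  Vec (Vec Nat (succ (succ (succ zero))) → Nat) (succ zero) → Nat


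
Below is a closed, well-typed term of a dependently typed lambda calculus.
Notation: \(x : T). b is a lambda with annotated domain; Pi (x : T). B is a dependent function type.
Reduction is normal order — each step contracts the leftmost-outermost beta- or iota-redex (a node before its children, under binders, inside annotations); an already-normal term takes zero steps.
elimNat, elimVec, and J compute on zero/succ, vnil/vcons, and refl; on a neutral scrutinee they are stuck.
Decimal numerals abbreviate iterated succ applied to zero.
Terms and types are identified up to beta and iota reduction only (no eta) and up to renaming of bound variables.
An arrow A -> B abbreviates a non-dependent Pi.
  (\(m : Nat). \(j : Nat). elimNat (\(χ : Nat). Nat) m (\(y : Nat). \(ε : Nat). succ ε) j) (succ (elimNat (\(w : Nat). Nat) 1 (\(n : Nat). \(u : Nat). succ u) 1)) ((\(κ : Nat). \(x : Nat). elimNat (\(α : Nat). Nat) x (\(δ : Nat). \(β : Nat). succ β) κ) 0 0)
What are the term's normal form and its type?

reduced normal form:
  3
the term's type:
  Nat


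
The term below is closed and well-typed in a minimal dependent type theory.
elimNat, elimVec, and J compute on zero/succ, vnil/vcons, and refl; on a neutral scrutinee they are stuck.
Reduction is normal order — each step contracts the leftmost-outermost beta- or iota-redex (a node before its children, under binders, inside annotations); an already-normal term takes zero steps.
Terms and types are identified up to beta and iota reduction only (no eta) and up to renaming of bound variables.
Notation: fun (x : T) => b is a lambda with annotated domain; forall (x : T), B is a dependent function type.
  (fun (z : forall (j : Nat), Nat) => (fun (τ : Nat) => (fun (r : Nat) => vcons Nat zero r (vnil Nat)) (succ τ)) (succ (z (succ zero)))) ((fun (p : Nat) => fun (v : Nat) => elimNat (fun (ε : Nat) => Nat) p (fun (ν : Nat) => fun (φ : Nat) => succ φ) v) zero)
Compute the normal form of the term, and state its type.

reduced normal form:
  vcons Nat zero (succ (succ (succ zero))) (vnil Nat)
the term's type:
  Vec Nat (succ zero)


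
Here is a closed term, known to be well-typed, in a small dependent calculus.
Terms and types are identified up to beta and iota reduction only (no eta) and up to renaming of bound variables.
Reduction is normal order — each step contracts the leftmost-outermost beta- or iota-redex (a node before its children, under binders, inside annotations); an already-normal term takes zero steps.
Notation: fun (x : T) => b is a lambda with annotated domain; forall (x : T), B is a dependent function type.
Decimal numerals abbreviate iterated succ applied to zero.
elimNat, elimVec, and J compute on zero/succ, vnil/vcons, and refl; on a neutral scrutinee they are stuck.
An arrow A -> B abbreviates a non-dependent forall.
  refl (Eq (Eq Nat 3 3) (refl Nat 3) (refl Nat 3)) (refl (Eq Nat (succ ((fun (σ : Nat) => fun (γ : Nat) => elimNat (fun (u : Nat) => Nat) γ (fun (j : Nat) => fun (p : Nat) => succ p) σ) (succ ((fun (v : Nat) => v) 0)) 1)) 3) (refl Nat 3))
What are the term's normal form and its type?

reduced normal form:
  refl (Eq (Eq Nat 3 3) (refl Nat 3) (refl Nat 3)) (refl (Eq Nat 3 3) (refl Nat 3))
type:
  Eq (Eq (Eq Nat 3 3) (refl Nat 3) (refl Nat 3)) (refl (Eq Nat 3 3) (refl Nat 3)) (refl (Eq Nat 3 3) (refl Nat 3))
observation: reduction starts at a beta-redex, and 7 normal-order steps reach the normal form.


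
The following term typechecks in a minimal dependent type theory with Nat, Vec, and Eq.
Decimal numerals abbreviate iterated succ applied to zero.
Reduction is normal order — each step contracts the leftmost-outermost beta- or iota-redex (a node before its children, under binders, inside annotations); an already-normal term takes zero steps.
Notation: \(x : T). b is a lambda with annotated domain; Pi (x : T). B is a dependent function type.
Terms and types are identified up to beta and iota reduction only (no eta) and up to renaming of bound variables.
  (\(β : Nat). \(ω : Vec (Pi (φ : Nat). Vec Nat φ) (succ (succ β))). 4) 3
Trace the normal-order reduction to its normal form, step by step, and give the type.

normal-order reduction sequence:
  (\(β : Nat). \(ω : Vec (Pi (φ : Nat). Vec Nat φ) (succ (succ β))). 4) 3
  ~> \(β : Vec (Pi (ω : Nat). Vec Nat ω) 5). 4
inferred type:
  Pi (β : Vec (Pi (ω : Nat). Vec Nat ω) 5). Nat


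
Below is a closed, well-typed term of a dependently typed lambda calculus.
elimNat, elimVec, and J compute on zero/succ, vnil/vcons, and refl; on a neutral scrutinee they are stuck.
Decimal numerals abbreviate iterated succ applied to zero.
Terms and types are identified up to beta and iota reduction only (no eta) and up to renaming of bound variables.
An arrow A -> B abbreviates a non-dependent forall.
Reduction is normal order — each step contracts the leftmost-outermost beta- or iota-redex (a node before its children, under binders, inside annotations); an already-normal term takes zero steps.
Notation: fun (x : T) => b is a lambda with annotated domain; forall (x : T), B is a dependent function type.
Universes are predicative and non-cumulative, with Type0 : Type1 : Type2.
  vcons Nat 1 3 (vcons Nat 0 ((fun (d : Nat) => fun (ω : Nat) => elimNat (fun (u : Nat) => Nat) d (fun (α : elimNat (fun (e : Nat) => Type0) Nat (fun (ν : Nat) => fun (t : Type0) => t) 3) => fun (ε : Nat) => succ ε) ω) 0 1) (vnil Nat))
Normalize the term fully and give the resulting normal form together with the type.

reduced normal form:
  vcons Nat 1 3 (vcons Nat 0 1 (vnil Nat))
the term's type:
  Vec Nat 2


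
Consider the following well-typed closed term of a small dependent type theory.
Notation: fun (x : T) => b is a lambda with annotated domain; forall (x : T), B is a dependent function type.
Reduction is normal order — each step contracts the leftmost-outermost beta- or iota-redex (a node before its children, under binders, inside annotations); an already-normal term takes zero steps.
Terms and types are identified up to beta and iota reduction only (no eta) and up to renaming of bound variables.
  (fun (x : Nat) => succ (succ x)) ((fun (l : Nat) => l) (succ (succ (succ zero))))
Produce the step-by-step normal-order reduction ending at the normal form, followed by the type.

normal-order reduction sequence:
  (fun (x : Nat) => succ (succ x)) ((fun (l : Nat) => l) (succ (succ (succ zero))))
  ~> succ (succ ((fun (x : Nat) => x) (succ (succ (succ zero)))))
  ~> succ (succ (succ (succ (succ zero))))
inferred type:
  Nat


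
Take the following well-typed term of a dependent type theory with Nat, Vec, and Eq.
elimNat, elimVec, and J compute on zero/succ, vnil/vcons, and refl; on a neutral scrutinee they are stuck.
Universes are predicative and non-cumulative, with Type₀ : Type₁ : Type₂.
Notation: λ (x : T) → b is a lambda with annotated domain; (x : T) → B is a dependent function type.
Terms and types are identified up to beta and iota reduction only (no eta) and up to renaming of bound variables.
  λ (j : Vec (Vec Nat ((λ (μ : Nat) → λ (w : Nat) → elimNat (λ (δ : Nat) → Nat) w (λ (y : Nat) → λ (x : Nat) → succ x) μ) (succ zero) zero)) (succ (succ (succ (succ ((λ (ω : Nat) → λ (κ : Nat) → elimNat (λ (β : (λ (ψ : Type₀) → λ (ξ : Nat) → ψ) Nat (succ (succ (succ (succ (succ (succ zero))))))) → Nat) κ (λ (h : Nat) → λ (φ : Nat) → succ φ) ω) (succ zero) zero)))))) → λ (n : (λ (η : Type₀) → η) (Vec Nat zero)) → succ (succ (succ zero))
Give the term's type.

the term's type:
  (j : Vec (Vec Nat (succ zero)) (succ (succ (succ (succ (succ zero)))))) → (μ : Vec Nat zero) → Nat


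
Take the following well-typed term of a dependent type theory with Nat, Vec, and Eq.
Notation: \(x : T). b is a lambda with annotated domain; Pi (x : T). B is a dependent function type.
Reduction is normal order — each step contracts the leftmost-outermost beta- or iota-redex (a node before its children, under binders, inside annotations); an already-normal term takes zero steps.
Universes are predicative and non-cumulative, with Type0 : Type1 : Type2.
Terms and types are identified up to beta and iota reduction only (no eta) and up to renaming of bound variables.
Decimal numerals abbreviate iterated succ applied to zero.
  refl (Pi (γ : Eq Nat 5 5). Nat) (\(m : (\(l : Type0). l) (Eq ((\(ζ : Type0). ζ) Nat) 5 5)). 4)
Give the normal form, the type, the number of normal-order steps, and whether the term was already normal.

resulting normal form:
  refl (Pi (γ : Eq Nat 5 5). Nat) (\(m : Eq Nat 5 5). 4)
type:
  Eq (Pi (γ : Eq Nat 5 5). Nat) (\(m : Eq Nat 5 5). 4) (\(l : Eq Nat 5 5). 4)
normal-order step count: 2
term was already normal: no
first contracted redex: a beta-redex


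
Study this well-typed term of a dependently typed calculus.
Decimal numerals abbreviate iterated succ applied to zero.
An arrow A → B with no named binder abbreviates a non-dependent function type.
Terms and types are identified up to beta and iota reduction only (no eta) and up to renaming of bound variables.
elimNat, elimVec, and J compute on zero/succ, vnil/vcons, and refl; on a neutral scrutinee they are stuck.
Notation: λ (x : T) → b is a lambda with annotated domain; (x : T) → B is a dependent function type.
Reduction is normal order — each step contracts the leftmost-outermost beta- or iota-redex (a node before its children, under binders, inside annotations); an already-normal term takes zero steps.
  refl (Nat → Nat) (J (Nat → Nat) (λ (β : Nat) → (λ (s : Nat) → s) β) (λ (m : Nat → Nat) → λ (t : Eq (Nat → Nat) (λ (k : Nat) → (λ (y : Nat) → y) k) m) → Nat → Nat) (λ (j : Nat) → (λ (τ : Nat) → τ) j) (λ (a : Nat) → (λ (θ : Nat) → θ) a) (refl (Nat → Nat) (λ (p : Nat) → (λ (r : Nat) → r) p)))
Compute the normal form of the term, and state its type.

resulting normal form:
  refl (Nat → Nat) (λ (β : Nat) → β)
the term's type:
  Eq (Nat → Nat) (λ (β : Nat) → β) (λ (s : Nat) → s)
observation: the term reaches its normal form after 2 normal-order steps.


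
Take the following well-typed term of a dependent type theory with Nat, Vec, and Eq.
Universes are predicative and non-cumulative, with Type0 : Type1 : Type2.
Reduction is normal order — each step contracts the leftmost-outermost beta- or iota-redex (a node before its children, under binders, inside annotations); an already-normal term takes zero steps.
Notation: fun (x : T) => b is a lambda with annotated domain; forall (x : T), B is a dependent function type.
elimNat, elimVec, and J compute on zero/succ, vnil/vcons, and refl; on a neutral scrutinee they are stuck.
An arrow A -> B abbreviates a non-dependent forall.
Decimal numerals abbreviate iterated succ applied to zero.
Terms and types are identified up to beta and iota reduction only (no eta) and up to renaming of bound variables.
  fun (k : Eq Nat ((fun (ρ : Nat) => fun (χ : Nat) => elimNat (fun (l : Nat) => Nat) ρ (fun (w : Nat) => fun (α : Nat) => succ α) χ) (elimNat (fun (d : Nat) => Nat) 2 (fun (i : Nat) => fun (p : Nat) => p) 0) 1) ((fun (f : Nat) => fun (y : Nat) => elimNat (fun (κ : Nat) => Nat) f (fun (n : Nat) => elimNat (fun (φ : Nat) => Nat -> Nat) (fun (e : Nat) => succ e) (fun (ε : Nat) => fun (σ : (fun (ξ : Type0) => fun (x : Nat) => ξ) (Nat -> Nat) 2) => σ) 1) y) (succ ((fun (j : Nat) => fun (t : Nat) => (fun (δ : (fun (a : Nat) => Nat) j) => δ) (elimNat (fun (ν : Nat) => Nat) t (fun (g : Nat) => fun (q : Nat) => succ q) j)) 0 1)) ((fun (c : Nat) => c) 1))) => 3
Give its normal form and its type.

normal form:
  fun (k : Eq Nat 3 3) => 3
inferred type:
  Eq Nat 3 3 -> Nat
observation: the first redex contracted is a beta-redex; the normal form is reached in 22 normal-order steps.


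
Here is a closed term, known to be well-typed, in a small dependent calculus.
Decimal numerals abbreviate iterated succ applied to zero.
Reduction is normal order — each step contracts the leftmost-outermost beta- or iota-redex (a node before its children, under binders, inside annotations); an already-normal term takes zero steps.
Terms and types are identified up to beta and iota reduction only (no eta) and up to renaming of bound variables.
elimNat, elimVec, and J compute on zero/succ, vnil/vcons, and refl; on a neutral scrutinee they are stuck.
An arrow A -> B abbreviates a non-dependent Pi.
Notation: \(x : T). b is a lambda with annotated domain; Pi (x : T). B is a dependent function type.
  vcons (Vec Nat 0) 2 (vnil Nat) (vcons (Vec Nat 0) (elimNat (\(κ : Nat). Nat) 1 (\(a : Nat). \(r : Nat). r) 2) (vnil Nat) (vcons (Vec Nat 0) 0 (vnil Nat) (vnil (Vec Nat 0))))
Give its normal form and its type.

resulting normal form:
  vcons (Vec Nat 0) 2 (vnil Nat) (vcons (Vec Nat 0) 1 (vnil Nat) (vcons (Vec Nat 0) 0 (vnil Nat) (vnil (Vec Nat 0))))
the term's type:
  Vec (Vec Nat 0) 3


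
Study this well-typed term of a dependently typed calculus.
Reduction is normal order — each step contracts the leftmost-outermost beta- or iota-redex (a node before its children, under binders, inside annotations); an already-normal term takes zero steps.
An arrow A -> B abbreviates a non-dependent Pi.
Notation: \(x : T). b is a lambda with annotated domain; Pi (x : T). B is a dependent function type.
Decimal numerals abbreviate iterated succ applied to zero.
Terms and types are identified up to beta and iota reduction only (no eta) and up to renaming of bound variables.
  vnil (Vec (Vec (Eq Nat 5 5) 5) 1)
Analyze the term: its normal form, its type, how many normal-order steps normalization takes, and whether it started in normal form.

resulting normal form:
  vnil (Vec (Vec (Eq Nat 5 5) 5) 1)
type:
  Vec (Vec (Vec (Eq Nat 5 5) 5) 1) 0
steps to reach normal form (normal order): 0
started in normal form: yes


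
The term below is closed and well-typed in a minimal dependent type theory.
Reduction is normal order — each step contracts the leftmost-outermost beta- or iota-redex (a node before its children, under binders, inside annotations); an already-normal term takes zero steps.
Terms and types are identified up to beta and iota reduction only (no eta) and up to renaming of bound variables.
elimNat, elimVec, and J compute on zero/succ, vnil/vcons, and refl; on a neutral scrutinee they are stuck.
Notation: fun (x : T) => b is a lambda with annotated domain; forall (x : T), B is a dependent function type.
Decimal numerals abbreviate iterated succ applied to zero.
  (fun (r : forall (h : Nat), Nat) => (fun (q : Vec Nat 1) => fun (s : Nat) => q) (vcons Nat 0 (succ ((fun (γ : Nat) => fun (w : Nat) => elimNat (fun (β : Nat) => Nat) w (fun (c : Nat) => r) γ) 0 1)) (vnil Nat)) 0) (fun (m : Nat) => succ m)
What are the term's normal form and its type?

reduced normal form:
  vcons Nat 0 2 (vnil Nat)
type:
  Vec Nat 1


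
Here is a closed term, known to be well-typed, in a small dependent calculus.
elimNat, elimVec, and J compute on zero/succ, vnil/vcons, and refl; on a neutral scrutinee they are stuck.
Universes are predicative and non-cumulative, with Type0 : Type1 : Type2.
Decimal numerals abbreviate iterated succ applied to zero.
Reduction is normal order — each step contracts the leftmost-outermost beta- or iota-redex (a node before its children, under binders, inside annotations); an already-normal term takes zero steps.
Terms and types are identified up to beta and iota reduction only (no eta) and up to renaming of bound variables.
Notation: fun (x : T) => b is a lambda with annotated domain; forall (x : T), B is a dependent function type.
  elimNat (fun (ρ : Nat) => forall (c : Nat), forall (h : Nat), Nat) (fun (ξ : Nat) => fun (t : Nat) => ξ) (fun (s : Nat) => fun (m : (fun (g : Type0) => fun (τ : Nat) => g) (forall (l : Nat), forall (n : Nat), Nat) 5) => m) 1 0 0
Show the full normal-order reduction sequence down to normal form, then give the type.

normal-order reduction:
  elimNat (fun (ρ : Nat) => forall (c : Nat), forall (h : Nat), Nat) (fun (ξ : Nat) => fun (t : Nat) => ξ) (fun (s : Nat) => fun (m : (fun (g : Type0) => fun (τ : Nat) => g) (forall (l : Nat), forall (n : Nat), Nat) 5) => m) 1 0 0
  ~> (fun (ρ : Nat) => fun (c : (fun (h : Type0) => fun (ξ : Nat) => h) (forall (t : Nat), forall (s : Nat), Nat) 5) => c) 0 (elimNat (fun (m : Nat) => forall (g : Nat), forall (τ : Nat), Nat) (fun (l : Nat) => fun (n : Nat) => l) (fun (φ : Nat) => fun (μ : (fun (j : Type0) => fun (x : Nat) => j) (forall (α : Nat), forall (β : Nat), Nat) 5) => μ) 0) 0 0
  ~> (fun (ρ : (fun (c : Type0) => fun (h : Nat) => c) (forall (ξ : Nat), forall (t : Nat), Nat) 5) => ρ) (elimNat (fun (s : Nat) => forall (m : Nat), forall (g : Nat), Nat) (fun (τ : Nat) => fun (l : Nat) => τ) (fun (n : Nat) => fun (φ : (fun (μ : Type0) => fun (j : Nat) => μ) (forall (x : Nat), forall (α : Nat), Nat) 5) => φ) 0) 0 0
  ~> elimNat (fun (ρ : Nat) => forall (c : Nat), forall (h : Nat), Nat) (fun (ξ : Nat) => fun (t : Nat) => ξ) (fun (s : Nat) => fun (m : (fun (g : Type0) => fun (τ : Nat) => g) (forall (l : Nat), forall (n : Nat), Nat) 5) => m) 0 0 0
  ~> (fun (ρ : Nat) => fun (c : Nat) => ρ) 0 0
  ~> (fun (ρ : Nat) => 0) 0
  ~> 0
inferred type:
  Nat


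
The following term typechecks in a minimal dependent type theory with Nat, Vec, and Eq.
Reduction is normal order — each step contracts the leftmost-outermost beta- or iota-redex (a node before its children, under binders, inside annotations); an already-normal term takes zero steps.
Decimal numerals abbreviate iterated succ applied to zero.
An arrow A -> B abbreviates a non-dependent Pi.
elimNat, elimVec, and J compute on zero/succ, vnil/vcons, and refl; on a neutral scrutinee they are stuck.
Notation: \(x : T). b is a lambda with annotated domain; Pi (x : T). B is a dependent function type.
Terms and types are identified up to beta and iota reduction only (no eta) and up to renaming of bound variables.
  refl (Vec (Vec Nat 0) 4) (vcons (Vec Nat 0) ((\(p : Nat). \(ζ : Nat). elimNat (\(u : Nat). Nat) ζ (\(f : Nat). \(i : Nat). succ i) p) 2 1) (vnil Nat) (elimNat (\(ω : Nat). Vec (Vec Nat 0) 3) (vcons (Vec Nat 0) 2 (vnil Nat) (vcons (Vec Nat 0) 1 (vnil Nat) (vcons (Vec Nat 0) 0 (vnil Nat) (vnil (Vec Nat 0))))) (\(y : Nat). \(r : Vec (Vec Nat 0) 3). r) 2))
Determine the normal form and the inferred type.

normal form:
  refl (Vec (Vec Nat 0) 4) (vcons (Vec Nat 0) 3 (vnil Nat) (vcons (Vec Nat 0) 2 (vnil Nat) (vcons (Vec Nat 0) 1 (vnil Nat) (vcons (Vec Nat 0) 0 (vnil Nat) (vnil (Vec Nat 0))))))
type:
  Eq (Vec (Vec Nat 0) 4) (vcons (Vec Nat 0) 3 (vnil Nat) (vcons (Vec Nat 0) 2 (vnil Nat) (vcons (Vec Nat 0) 1 (vnil Nat) (vcons (Vec Nat 0) 0 (vnil Nat) (vnil (Vec Nat 0)))))) (vcons (Vec Nat 0) 3 (vnil Nat) (vcons (Vec Nat 0) 2 (vnil Nat) (vcons (Vec Nat 0) 1 (vnil Nat) (vcons (Vec Nat 0) 0 (vnil Nat) (vnil (Vec Nat 0))))))
observation: contracting a beta-redex first, the term normalizes in 16 steps.


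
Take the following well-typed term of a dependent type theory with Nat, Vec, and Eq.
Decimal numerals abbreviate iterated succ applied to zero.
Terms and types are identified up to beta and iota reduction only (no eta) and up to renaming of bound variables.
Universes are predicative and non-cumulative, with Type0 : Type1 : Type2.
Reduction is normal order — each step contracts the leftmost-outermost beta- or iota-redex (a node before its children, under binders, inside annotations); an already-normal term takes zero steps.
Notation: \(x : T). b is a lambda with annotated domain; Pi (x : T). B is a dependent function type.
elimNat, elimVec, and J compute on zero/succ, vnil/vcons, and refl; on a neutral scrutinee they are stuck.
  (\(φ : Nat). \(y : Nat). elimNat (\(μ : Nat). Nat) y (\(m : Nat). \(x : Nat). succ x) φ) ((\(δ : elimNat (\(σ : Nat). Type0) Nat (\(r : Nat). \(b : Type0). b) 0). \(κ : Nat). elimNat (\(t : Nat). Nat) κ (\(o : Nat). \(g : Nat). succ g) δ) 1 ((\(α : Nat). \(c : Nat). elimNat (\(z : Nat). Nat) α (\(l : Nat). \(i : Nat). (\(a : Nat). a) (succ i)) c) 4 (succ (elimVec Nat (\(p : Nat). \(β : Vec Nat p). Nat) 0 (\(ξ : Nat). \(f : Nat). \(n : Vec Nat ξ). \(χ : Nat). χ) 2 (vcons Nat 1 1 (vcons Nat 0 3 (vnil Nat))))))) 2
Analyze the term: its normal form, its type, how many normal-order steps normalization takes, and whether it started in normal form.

resulting normal form:
  8
the term's type:
  Nat
reduction steps (normal order): 46
already normal: no
first redex: a beta-redex


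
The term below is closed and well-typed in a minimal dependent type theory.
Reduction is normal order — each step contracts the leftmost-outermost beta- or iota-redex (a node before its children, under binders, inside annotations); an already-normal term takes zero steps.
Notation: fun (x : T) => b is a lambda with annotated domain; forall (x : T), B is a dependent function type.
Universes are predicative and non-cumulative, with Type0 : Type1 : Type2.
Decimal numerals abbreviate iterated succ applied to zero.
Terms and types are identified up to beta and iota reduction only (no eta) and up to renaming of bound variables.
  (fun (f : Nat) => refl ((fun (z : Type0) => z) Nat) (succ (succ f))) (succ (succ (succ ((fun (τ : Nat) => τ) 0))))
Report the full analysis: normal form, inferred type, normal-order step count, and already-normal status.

resulting normal form:
  refl Nat 5
inferred type:
  Eq Nat 5 5
reduction steps (normal order): 3
term was already normal: no
first redex: a beta-redex


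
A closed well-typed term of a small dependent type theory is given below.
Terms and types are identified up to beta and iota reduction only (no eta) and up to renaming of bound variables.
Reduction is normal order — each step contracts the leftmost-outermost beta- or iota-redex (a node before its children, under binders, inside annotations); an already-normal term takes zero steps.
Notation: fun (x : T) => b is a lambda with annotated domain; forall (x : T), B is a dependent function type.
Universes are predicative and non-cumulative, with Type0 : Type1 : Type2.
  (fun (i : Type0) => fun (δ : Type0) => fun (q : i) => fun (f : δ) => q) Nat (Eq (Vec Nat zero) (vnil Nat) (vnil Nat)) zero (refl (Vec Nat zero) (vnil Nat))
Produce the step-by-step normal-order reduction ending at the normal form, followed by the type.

reduction (normal order):
  (fun (i : Type0) => fun (δ : Type0) => fun (q : i) => fun (f : δ) => q) Nat (Eq (Vec Nat zero) (vnil Nat) (vnil Nat)) zero (refl (Vec Nat zero) (vnil Nat))
  ~> (fun (i : Type0) => fun (δ : Nat) => fun (q : i) => δ) (Eq (Vec Nat zero) (vnil Nat) (vnil Nat)) zero (refl (Vec Nat zero) (vnil Nat))
  ~> (fun (i : Nat) => fun (δ : Eq (Vec Nat zero) (vnil Nat) (vnil Nat)) => i) zero (refl (Vec Nat zero) (vnil Nat))
  ~> (fun (i : Eq (Vec Nat zero) (vnil Nat) (vnil Nat)) => zero) (refl (Vec Nat zero) (vnil Nat))
  ~> zero
the term's type:
  Nat


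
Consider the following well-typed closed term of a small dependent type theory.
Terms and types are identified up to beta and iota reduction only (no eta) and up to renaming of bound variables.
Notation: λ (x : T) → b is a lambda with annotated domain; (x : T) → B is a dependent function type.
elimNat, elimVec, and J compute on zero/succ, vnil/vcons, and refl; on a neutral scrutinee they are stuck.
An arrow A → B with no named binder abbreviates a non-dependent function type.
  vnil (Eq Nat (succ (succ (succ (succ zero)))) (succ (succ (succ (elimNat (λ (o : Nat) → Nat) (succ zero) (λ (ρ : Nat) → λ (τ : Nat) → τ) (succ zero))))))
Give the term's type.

inferred type:
  Vec (Eq Nat (succ (succ (succ (succ zero)))) (succ (succ (succ (succ zero))))) zero


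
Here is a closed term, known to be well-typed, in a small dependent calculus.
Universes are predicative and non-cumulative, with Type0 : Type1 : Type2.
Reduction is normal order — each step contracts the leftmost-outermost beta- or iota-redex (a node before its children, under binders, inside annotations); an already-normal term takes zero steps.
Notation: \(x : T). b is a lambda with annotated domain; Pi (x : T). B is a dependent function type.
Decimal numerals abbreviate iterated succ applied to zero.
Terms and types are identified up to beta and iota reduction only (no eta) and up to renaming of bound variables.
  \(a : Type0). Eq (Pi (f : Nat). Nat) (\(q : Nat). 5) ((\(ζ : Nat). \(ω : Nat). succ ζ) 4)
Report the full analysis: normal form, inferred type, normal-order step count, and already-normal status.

resulting normal form:
  \(a : Type0). Eq (Pi (f : Nat). Nat) (\(q : Nat). 5) (\(ζ : Nat). 5)
type:
  Pi (a : Type0). Type0
reduction steps (normal order): 1
term was already normal: no
first contracted redex: a beta-redex


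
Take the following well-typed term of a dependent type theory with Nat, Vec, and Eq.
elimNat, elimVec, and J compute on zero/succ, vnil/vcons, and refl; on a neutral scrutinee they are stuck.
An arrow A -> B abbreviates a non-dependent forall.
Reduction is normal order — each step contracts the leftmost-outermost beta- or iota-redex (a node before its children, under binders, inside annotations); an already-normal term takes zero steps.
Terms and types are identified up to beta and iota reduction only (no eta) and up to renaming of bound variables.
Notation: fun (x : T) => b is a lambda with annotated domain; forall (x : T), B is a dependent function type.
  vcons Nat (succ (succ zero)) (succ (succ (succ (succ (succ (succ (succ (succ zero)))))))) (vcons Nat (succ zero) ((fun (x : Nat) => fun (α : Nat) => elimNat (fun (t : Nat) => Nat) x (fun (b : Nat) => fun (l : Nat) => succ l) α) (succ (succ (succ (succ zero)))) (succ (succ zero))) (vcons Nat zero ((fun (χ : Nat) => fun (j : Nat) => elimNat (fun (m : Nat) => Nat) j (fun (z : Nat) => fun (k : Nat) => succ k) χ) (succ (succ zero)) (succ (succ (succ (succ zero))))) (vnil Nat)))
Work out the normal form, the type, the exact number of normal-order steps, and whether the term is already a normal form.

normal form:
  vcons Nat (succ (succ zero)) (succ (succ (succ (succ (succ (succ (succ (succ zero)))))))) (vcons Nat (succ zero) (succ (succ (succ (succ (succ (succ zero)))))) (vcons Nat zero (succ (succ (succ (succ (succ (succ zero)))))) (vnil Nat)))
type:
  Vec Nat (succ (succ (succ zero)))
normal-order step count: 18
already normal: no
first contracted redex: a beta-redex


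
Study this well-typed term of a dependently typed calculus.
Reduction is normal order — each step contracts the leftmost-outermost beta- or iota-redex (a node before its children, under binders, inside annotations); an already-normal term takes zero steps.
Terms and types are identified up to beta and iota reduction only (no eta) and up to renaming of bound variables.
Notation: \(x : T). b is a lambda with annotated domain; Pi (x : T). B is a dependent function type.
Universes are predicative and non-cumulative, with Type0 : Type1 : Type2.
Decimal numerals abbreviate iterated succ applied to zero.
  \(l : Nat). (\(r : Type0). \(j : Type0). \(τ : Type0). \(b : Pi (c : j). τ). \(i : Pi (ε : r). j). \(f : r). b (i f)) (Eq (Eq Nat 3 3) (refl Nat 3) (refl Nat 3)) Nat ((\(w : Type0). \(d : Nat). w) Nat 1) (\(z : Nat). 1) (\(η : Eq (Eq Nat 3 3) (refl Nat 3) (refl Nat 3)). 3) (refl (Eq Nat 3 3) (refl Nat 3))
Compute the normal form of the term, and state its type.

reduced normal form:
  \(l : Nat). 1
inferred type:
  Pi (l : Nat). Nat


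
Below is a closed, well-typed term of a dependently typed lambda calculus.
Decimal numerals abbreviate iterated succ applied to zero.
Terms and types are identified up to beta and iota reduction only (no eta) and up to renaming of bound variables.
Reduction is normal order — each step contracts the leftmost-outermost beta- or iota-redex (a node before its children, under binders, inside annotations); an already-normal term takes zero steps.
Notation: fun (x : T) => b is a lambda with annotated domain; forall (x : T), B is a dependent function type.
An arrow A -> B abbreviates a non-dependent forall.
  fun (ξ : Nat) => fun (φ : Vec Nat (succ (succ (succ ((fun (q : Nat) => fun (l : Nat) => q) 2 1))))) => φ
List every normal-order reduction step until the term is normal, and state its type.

reduction (normal order):
  fun (ξ : Nat) => fun (φ : Vec Nat (succ (succ (succ ((fun (q : Nat) => fun (l : Nat) => q) 2 1))))) => φ
  ~> fun (ξ : Nat) => fun (φ : Vec Nat (succ (succ (succ ((fun (q : Nat) => 2) 1))))) => φ
  ~> fun (ξ : Nat) => fun (φ : Vec Nat 5) => φ
the term's type:
  Nat -> Vec Nat 5 -> Vec Nat 5


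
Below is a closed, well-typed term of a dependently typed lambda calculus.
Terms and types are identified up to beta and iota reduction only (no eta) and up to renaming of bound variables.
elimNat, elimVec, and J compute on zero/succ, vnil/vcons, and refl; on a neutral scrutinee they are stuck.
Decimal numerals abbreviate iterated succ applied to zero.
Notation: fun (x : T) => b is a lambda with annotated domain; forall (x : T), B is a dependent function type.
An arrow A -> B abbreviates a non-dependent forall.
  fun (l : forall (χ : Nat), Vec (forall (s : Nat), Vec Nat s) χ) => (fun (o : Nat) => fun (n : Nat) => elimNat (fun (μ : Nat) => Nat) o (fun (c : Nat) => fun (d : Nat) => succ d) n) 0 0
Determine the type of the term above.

the term's type:
  (forall (l : Nat), Vec (forall (χ : Nat), Vec Nat χ) l) -> Nat


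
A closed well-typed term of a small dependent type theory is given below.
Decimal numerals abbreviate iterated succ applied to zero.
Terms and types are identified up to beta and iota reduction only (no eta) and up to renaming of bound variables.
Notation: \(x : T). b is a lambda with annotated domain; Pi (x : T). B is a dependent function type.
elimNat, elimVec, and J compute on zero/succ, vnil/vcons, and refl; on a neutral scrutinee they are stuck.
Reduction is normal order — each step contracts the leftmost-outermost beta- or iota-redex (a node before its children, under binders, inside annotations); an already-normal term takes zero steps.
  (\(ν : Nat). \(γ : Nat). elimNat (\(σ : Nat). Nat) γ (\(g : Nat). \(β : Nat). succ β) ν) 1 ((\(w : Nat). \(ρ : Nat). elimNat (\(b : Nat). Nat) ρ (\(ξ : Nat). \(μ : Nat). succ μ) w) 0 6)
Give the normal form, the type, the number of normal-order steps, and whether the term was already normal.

normal form:
  7
inferred type:
  Nat
steps to reach normal form (normal order): 9
already normal: no
first contracted redex: a beta-redex


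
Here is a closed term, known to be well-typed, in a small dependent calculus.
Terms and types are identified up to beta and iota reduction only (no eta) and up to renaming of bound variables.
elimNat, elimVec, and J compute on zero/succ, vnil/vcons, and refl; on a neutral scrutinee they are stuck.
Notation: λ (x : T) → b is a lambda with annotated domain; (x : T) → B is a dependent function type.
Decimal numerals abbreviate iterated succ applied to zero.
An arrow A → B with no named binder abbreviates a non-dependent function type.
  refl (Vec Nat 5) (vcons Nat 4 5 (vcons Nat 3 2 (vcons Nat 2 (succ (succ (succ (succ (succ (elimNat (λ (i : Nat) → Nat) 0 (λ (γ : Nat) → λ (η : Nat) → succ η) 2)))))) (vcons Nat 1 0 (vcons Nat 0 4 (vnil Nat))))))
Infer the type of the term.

the term's type:
  Eq (Vec Nat 5) (vcons Nat 4 5 (vcons Nat 3 2 (vcons Nat 2 7 (vcons Nat 1 0 (vcons Nat 0 4 (vnil Nat)))))) (vcons Nat 4 5 (vcons Nat 3 2 (vcons Nat 2 7 (vcons Nat 1 0 (vcons Nat 0 4 (vnil Nat))))))


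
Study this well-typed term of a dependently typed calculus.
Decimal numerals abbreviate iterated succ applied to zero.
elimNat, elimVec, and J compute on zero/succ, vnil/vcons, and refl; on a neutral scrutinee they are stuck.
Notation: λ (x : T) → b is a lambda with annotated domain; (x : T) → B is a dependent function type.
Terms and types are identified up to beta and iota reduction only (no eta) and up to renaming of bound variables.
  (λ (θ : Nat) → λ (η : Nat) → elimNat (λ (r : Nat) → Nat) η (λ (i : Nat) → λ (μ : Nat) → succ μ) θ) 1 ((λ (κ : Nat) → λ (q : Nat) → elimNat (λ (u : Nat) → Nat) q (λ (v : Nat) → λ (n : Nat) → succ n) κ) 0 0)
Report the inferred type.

type:
  Nat


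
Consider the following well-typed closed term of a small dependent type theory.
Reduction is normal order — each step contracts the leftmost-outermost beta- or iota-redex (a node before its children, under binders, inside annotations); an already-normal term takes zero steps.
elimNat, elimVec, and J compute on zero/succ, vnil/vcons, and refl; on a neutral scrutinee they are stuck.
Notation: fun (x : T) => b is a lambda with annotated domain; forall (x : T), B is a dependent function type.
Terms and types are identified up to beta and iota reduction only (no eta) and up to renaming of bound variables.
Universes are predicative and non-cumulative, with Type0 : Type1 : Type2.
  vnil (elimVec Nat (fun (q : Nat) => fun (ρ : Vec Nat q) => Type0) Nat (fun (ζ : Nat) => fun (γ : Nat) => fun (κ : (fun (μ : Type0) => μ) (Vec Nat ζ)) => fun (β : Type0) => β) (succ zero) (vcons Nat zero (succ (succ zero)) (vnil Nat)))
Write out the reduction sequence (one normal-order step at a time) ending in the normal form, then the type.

normal-order reduction:
  vnil (elimVec Nat (fun (q : Nat) => fun (ρ : Vec Nat q) => Type0) Nat (fun (ζ : Nat) => fun (γ : Nat) => fun (κ : (fun (μ : Type0) => μ) (Vec Nat ζ)) => fun (β : Type0) => β) (succ zero) (vcons Nat zero (succ (succ zero)) (vnil Nat)))
  ~> vnil ((fun (q : Nat) => fun (ρ : Nat) => fun (ζ : (fun (γ : Type0) => γ) (Vec Nat q)) => fun (κ : Type0) => κ) zero (succ (succ zero)) (vnil Nat) (elimVec Nat (fun (μ : Nat) => fun (β : Vec Nat μ) => Type0) Nat (fun (m : Nat) => fun (δ : Nat) => fun (θ : (fun (t : Type0) => t) (Vec Nat m)) => fun (χ : Type0) => χ) zero (vnil Nat)))
  ~> vnil ((fun (q : Nat) => fun (ρ : (fun (ζ : Type0) => ζ) (Vec Nat zero)) => fun (γ : Type0) => γ) (succ (succ zero)) (vnil Nat) (elimVec Nat (fun (κ : Nat) => fun (μ : Vec Nat κ) => Type0) Nat (fun (β : Nat) => fun (m : Nat) => fun (δ : (fun (θ : Type0) => θ) (Vec Nat β)) => fun (t : Type0) => t) zero (vnil Nat)))
  ~> vnil ((fun (q : (fun (ρ : Type0) => ρ) (Vec Nat zero)) => fun (ζ : Type0) => ζ) (vnil Nat) (elimVec Nat (fun (γ : Nat) => fun (κ : Vec Nat γ) => Type0) Nat (fun (μ : Nat) => fun (β : Nat) => fun (m : (fun (δ : Type0) => δ) (Vec Nat μ)) => fun (θ : Type0) => θ) zero (vnil Nat)))
  ~> vnil ((fun (q : Type0) => q) (elimVec Nat (fun (ρ : Nat) => fun (ζ : Vec Nat ρ) => Type0) Nat (fun (γ : Nat) => fun (κ : Nat) => fun (μ : (fun (β : Type0) => β) (Vec Nat γ)) => fun (m : Type0) => m) zero (vnil Nat)))
  ~> vnil (elimVec Nat (fun (q : Nat) => fun (ρ : Vec Nat q) => Type0) Nat (fun (ζ : Nat) => fun (γ : Nat) => fun (κ : (fun (μ : Type0) => μ) (Vec Nat ζ)) => fun (β : Type0) => β) zero (vnil Nat))
  ~> vnil Nat
the term's type:
  Vec Nat zero


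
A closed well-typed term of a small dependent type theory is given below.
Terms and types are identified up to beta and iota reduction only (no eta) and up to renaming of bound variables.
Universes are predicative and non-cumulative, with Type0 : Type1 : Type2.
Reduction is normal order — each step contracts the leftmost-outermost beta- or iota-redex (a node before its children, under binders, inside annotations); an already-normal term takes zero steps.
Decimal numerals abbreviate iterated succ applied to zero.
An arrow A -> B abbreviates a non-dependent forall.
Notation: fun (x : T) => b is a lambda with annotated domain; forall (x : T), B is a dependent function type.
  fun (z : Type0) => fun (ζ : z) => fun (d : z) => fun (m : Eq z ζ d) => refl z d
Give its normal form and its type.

resulting normal form:
  fun (z : Type0) => fun (ζ : z) => fun (d : z) => fun (m : Eq z ζ d) => refl z d
inferred type:
  forall (z : Type0), forall (ζ : z), forall (d : z), Eq z ζ d -> Eq z d d
observation: the term is already in normal form.


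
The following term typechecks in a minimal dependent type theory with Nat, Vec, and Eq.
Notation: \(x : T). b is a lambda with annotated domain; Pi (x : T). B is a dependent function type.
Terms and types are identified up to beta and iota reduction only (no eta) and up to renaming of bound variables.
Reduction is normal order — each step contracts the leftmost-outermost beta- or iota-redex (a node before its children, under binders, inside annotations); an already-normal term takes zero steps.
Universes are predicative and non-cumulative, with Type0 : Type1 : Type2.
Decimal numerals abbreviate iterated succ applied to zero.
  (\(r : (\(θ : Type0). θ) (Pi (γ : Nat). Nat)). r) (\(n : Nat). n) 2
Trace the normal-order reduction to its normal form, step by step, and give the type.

reduction (normal order):
  (\(r : (\(θ : Type0). θ) (Pi (γ : Nat). Nat)). r) (\(n : Nat). n) 2
  ~> (\(r : Nat). r) 2
  ~> 2
type:
  Nat


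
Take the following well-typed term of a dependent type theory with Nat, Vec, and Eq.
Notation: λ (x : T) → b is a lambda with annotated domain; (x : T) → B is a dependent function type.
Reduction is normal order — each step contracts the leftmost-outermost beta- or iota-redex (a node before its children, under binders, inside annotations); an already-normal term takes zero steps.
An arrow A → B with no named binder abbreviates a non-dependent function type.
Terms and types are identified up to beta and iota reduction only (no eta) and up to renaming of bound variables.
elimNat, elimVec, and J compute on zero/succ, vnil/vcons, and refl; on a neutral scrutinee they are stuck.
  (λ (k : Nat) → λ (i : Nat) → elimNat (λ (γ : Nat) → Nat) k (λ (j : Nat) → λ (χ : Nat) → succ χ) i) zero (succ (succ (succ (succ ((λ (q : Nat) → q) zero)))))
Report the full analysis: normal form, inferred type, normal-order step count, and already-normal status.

reduced normal form:
  succ (succ (succ (succ zero)))
type:
  Nat
reduction steps (normal order): 16
already normal: no
first redex: a beta-redex


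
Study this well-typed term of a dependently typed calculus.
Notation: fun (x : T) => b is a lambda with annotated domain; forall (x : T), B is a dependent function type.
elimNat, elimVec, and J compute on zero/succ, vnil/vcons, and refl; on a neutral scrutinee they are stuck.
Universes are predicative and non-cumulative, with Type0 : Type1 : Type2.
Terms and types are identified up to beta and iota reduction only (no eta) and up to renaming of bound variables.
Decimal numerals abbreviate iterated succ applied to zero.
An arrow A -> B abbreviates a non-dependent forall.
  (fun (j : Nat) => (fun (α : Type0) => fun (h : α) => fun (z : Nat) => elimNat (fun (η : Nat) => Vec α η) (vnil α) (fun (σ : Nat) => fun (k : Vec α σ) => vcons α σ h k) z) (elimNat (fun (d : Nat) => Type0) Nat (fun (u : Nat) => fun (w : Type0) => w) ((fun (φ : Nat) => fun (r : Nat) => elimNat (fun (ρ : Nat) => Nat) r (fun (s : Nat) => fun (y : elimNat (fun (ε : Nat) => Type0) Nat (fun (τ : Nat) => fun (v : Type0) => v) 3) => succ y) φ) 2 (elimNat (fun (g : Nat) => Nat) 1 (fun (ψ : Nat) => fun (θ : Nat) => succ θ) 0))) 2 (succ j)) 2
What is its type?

type:
  Vec Nat 3
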